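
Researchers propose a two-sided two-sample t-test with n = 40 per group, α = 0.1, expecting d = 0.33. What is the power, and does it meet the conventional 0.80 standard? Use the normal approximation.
Power ≈ 0.43; the study is underpowered (power < 0.80)

Power calculation (two-sample t-test, normal approximation):
z_β = d · √(n/2) - z_{α/2}
z_β = 0.33 · √(40/2) - 1.645
z_β = 0.33 · 4.472 - 1.645
z_β = -0.169

Power = Φ(z_β) = Φ(-0.169) ≈ 0.433

Effect size d = 0.33 is small by Cohen's convention (0.2/0.5/0.8).

Threshold: power ≥ 0.80 is conventionally adequate.
Power ≈ 0.43 → the study is underpowered (power < 0.80).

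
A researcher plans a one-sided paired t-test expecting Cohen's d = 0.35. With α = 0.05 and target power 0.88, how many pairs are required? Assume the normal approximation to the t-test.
n = 65 pairs

Sample size formula (paired t-test, normal approximation):
n = ((z_α + z_β) / d)²

z_α = 1.645 (for α = 0.05, one-sided)
z_β = 1.175 (for power = 0.88)
d = 0.35

n = ((1.645 + 1.175) / 0.35)²
n = (8.057)²
n ≈ 64.92
Round up to the next whole number: n = 65 pairs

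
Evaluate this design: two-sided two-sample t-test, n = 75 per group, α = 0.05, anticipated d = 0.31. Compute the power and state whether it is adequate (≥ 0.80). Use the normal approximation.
Power ≈ 0.48; the study is underpowered (power < 0.80)

Power calculation (two-sample t-test, normal approximation):
z_β = d · √(n/2) - z_{α/2}
z_β = 0.31 · √(75/2) - 1.960
z_β = 0.31 · 6.124 - 1.960
z_β = -0.062

Power = Φ(z_β) = Φ(-0.062) ≈ 0.475

Effect size d = 0.31 is small by Cohen's convention (0.2/0.5/0.8).

Threshold: power ≥ 0.80 is conventionally adequate.
Power ≈ 0.48 → the study is underpowered (power < 0.80).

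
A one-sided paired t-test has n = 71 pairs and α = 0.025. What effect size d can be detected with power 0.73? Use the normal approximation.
d ≈ 0.31

Minimum detectable effect (paired t-test, normal approximation):
d = (z_α + z_β) / √n
d = (1.960 + 0.613) / √71
d = 2.573 / 8.426
d ≈ 0.31

By Cohen's convention (0.2 small / 0.5 medium / 0.8 large): small effect.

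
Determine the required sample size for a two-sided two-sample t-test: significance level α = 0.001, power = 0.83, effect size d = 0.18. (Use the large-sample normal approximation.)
n = 1113 per group

Sample size formula (two-sample t-test, normal approximation):
n = 2 · ((z_{α/2} + z_β) / d)²

z_{α/2} = 3.291 (for α = 0.001, two-sided)
z_β = 0.954 (for power = 0.83)
d = 0.18

n = 2 · ((3.291 + 0.954) / 0.18)²
n = 2 · (23.583)²
n ≈ 1112.32
Round up to the next whole number: n = 1113 per group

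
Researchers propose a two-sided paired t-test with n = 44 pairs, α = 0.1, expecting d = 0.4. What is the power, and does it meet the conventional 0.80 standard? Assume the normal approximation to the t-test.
Power ≈ 0.84; the study is adequately powered (power ≥ 0.80)

Power calculation (paired t-test, normal approximation):
z_β = d · √n - z_{α/2}
z_β = 0.4 · √44 - 1.645
z_β = 0.4 · 6.633 - 1.645
z_β = 1.008

Power = Φ(z_β) = Φ(1.008) ≈ 0.843

Effect size d = 0.4 is small by Cohen's convention (0.2/0.5/0.8).

Threshold: power ≥ 0.80 is conventionally adequate.
Power ≈ 0.84 → the study is adequately powered (power ≥ 0.80).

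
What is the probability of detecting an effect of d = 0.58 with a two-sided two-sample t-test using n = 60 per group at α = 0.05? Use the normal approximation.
Power ≈ 0.89

Power calculation (two-sample t-test, normal approximation):
z_β = d · √(n/2) - z_{α/2}
z_β = 0.58 · √(60/2) - 1.960
z_β = 0.58 · 5.477 - 1.960
z_β = 1.217

Power = Φ(z_β) = Φ(1.217) ≈ 0.888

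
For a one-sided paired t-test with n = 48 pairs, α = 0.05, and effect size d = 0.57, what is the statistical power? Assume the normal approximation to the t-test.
Power ≈ 0.99

Power calculation (paired t-test, normal approximation):
z_β = d · √n - z_α
z_β = 0.57 · √48 - 1.645
z_β = 0.57 · 6.928 - 1.645
z_β = 2.304

Power = Φ(z_β) = Φ(2.304) ≈ 0.989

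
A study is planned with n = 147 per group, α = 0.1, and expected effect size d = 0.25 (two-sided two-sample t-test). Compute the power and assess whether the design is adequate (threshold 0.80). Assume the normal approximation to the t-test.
Power ≈ 0.69; the study is underpowered (power < 0.80)

Power calculation (two-sample t-test, normal approximation):
z_β = d · √(n/2) - z_{α/2}
z_β = 0.25 · √(147/2) - 1.645
z_β = 0.25 · 8.573 - 1.645
z_β = 0.498

Power = Φ(z_β) = Φ(0.498) ≈ 0.691

Effect size d = 0.25 is small by Cohen's convention (0.2/0.5/0.8).

Threshold: power ≥ 0.80 is conventionally adequate.
Power ≈ 0.69 → the study is underpowered (power < 0.80).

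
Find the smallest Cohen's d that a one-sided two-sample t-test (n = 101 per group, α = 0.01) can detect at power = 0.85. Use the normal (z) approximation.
d ≈ 0.47

Minimum detectable effect (two-sample t-test, normal approximation):
d = (z_α + z_β) / √(n/2)
d = (2.326 + 1.036) / √(101/2)
d = 3.363 / 7.106
d ≈ 0.47

By Cohen's convention (0.2 small / 0.5 medium / 0.8 large): small effect.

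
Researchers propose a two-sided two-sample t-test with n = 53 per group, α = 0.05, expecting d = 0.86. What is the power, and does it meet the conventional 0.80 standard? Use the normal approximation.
Power ≈ 0.99; the study is adequately powered (power ≥ 0.80)

Power calculation (two-sample t-test, normal approximation):
z_β = d · √(n/2) - z_{α/2}
z_β = 0.86 · √(53/2) - 1.960
z_β = 0.86 · 5.148 - 1.960
z_β = 2.467

Power = Φ(z_β) = Φ(2.467) ≈ 0.993

Effect size d = 0.86 is large by Cohen's convention (0.2/0.5/0.8).

Threshold: power ≥ 0.80 is conventionally adequate.
Power ≈ 0.99 → the study is adequately powered (power ≥ 0.80).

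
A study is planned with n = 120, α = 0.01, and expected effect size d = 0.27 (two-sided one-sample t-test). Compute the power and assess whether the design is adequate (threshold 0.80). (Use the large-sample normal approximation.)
Power ≈ 0.65; the study is underpowered (power < 0.80)

Power calculation (one-sample t-test, normal approximation):
z_β = d · √n - z_{α/2}
z_β = 0.27 · √120 - 2.576
z_β = 0.27 · 10.954 - 2.576
z_β = 0.382

Power = Φ(z_β) = Φ(0.382) ≈ 0.649

Effect size d = 0.27 is small by Cohen's convention (0.2/0.5/0.8).

Threshold: power ≥ 0.80 is conventionally adequate.
Power ≈ 0.65 → the study is underpowered (power < 0.80).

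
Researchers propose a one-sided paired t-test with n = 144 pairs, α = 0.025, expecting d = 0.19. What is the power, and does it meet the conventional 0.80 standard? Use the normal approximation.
Power ≈ 0.63; the study is underpowered (power < 0.80)

Power calculation (paired t-test, normal approximation):
z_β = d · √n - z_α
z_β = 0.19 · √144 - 1.960
z_β = 0.19 · 12.000 - 1.960
z_β = 0.320

Power = Φ(z_β) = Φ(0.320) ≈ 0.626

Effect size d = 0.19 is very small by Cohen's convention (0.2/0.5/0.8).

Threshold: power ≥ 0.80 is conventionally adequate.
Power ≈ 0.63 → the study is underpowered (power < 0.80).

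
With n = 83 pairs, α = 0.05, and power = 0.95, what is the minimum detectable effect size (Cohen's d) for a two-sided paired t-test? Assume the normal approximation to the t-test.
d ≈ 0.40

Minimum detectable effect (paired t-test, normal approximation):
d = (z_{α/2} + z_β) / √n
d = (1.960 + 1.645) / √83
d = 3.605 / 9.110
d ≈ 0.40

By Cohen's convention (0.2 small / 0.5 medium / 0.8 large): small effect.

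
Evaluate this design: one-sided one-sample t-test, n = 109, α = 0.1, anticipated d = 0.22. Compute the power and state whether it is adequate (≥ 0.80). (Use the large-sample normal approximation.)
Power ≈ 0.85; the study is adequately powered (power ≥ 0.80)

Power calculation (one-sample t-test, normal approximation):
z_β = d · √n - z_α
z_β = 0.22 · √109 - 1.282
z_β = 0.22 · 10.440 - 1.282
z_β = 1.015

Power = Φ(z_β) = Φ(1.015) ≈ 0.845

Effect size d = 0.22 is small by Cohen's convention (0.2/0.5/0.8).

Threshold: power ≥ 0.80 is conventionally adequate.
Power ≈ 0.85 → the study is adequately powered (power ≥ 0.80).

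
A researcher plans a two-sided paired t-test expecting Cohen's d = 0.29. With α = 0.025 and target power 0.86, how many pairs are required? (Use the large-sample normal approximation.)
n = 132 pairs

Sample size formula (paired t-test, normal approximation):
n = ((z_{α/2} + z_β) / d)²

z_{α/2} = 2.241 (for α = 0.025, two-sided)
z_β = 1.080 (for power = 0.86)
d = 0.29

n = ((2.241 + 1.080) / 0.29)²
n = (11.452)²
n ≈ 131.15
Round up to the next whole number: n = 132 pairs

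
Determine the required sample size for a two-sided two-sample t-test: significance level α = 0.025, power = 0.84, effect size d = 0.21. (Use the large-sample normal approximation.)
n = 475 per group

Sample size formula (two-sample t-test, normal approximation):
n = 2 · ((z_{α/2} + z_β) / d)²

z_{α/2} = 2.241 (for α = 0.025, two-sided)
z_β = 0.994 (for power = 0.84)
d = 0.21

n = 2 · ((2.241 + 0.994) / 0.21)²
n = 2 · (15.405)²
n ≈ 474.63
Round up to the next whole number: n = 475 per group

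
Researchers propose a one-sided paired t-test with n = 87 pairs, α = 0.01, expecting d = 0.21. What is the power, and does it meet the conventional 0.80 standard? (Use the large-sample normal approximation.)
Power ≈ 0.36; the study is underpowered (power < 0.80)

Power calculation (paired t-test, normal approximation):
z_β = d · √n - z_α
z_β = 0.21 · √87 - 2.326
z_β = 0.21 · 9.327 - 2.326
z_β = -0.368

Power = Φ(z_β) = Φ(-0.368) ≈ 0.357

Effect size d = 0.21 is small by Cohen's convention (0.2/0.5/0.8).

Threshold: power ≥ 0.80 is conventionally adequate.
Power ≈ 0.36 → the study is underpowered (power < 0.80).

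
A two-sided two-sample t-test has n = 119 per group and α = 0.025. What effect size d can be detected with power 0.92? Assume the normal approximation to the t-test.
d ≈ 0.47

Minimum detectable effect (two-sample t-test, normal approximation):
d = (z_{α/2} + z_β) / √(n/2)
d = (2.241 + 1.405) / √(119/2)
d = 3.646 / 7.714
d ≈ 0.47

By Cohen's convention (0.2 small / 0.5 medium / 0.8 large): small effect.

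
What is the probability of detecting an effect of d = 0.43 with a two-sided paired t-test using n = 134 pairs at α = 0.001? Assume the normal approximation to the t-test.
Power ≈ 0.95

Power calculation (paired t-test, normal approximation):
z_β = d · √n - z_{α/2}
z_β = 0.43 · √134 - 3.291
z_β = 0.43 · 11.576 - 3.291
z_β = 1.687

Power = Φ(z_β) = Φ(1.687) ≈ 0.954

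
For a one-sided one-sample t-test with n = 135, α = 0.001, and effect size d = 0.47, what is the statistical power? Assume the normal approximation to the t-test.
Power ≈ 0.99

Power calculation (one-sample t-test, normal approximation):
z_β = d · √n - z_α
z_β = 0.47 · √135 - 3.090
z_β = 0.47 · 11.619 - 3.090
z_β = 2.371

Power = Φ(z_β) = Φ(2.371) ≈ 0.991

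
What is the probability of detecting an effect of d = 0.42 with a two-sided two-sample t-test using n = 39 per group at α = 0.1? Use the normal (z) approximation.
Power ≈ 0.58

Power calculation (two-sample t-test, normal approximation):
z_β = d · √(n/2) - z_{α/2}
z_β = 0.42 · √(39/2) - 1.645
z_β = 0.42 · 4.416 - 1.645
z_β = 0.210

Power = Φ(z_β) = Φ(0.210) ≈ 0.583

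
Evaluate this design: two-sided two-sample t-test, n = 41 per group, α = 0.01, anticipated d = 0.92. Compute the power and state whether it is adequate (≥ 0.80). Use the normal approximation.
Power ≈ 0.94; the study is adequately powered (power ≥ 0.80)

Power calculation (two-sample t-test, normal approximation):
z_β = d · √(n/2) - z_{α/2}
z_β = 0.92 · √(41/2) - 2.576
z_β = 0.92 · 4.528 - 2.576
z_β = 1.590

Power = Φ(z_β) = Φ(1.590) ≈ 0.944

Effect size d = 0.92 is large by Cohen's convention (0.2/0.5/0.8).

Threshold: power ≥ 0.80 is conventionally adequate.
Power ≈ 0.94 → the study is adequately powered (power ≥ 0.80).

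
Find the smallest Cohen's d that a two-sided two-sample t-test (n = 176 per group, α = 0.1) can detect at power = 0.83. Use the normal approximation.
d ≈ 0.28

Minimum detectable effect (two-sample t-test, normal approximation):
d = (z_{α/2} + z_β) / √(n/2)
d = (1.645 + 0.954) / √(176/2)
d = 2.599 / 9.381
d ≈ 0.28

By Cohen's convention (0.2 small / 0.5 medium / 0.8 large): small effect.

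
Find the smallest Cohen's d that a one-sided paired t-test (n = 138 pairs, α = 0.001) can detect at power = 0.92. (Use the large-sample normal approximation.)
d ≈ 0.38

Minimum detectable effect (paired t-test, normal approximation):
d = (z_α + z_β) / √n
d = (3.090 + 1.405) / √138
d = 4.495 / 11.747
d ≈ 0.38

By Cohen's convention (0.2 small / 0.5 medium / 0.8 large): small effect.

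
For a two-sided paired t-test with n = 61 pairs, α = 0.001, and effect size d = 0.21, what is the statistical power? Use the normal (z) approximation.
Power ≈ 0.05

Power calculation (paired t-test, normal approximation):
z_β = d · √n - z_{α/2}
z_β = 0.21 · √61 - 3.291
z_β = 0.21 · 7.810 - 3.291
z_β = -1.650

Power = Φ(z_β) = Φ(-1.650) ≈ 0.049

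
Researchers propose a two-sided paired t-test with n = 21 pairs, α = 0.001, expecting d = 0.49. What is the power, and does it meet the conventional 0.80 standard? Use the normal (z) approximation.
Power ≈ 0.15; the study is underpowered (power < 0.80)

Power calculation (paired t-test, normal approximation):
z_β = d · √n - z_{α/2}
z_β = 0.49 · √21 - 3.291
z_β = 0.49 · 4.583 - 3.291
z_β = -1.045

Power = Φ(z_β) = Φ(-1.045) ≈ 0.148

Effect size d = 0.49 is small by Cohen's convention (0.2/0.5/0.8).

Threshold: power ≥ 0.80 is conventionally adequate.
Power ≈ 0.15 → the study is underpowered (power < 0.80).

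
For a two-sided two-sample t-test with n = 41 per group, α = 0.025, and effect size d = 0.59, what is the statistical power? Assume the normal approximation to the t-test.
Power ≈ 0.67

Power calculation (two-sample t-test, normal approximation):
z_β = d · √(n/2) - z_{α/2}
z_β = 0.59 · √(41/2) - 2.241
z_β = 0.59 · 4.528 - 2.241
z_β = 0.430

Power = Φ(z_β) = Φ(0.430) ≈ 0.666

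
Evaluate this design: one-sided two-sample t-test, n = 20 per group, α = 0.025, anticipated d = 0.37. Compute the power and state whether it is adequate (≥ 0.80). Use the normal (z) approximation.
Power ≈ 0.21; the study is underpowered (power < 0.80)

Power calculation (two-sample t-test, normal approximation):
z_β = d · √(n/2) - z_α
z_β = 0.37 · √(20/2) - 1.960
z_β = 0.37 · 3.162 - 1.960
z_β = -0.790

Power = Φ(z_β) = Φ(-0.790) ≈ 0.215

Effect size d = 0.37 is small by Cohen's convention (0.2/0.5/0.8).

Threshold: power ≥ 0.80 is conventionally adequate.
Power ≈ 0.21 → the study is underpowered (power < 0.80).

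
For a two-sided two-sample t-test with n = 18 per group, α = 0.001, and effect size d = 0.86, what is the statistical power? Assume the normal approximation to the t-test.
Power ≈ 0.24

Power calculation (two-sample t-test, normal approximation):
z_β = d · √(n/2) - z_{α/2}
z_β = 0.86 · √(18/2) - 3.291
z_β = 0.86 · 3.000 - 3.291
z_β = -0.711

Power = Φ(z_β) = Φ(-0.711) ≈ 0.239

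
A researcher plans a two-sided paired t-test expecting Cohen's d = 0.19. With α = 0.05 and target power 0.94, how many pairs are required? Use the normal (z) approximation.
n = 343 pairs

Sample size formula (paired t-test, normal approximation):
n = ((z_{α/2} + z_β) / d)²

z_{α/2} = 1.960 (for α = 0.05, two-sided)
z_β = 1.555 (for power = 0.94)
d = 0.19

n = ((1.960 + 1.555) / 0.19)²
n = (18.500)²
n ≈ 342.25
Round up to the next whole number: n = 343 pairs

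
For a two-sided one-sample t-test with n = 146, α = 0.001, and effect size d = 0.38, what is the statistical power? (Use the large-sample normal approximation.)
Power ≈ 0.90

Power calculation (one-sample t-test, normal approximation):
z_β = d · √n - z_{α/2}
z_β = 0.38 · √146 - 3.291
z_β = 0.38 · 12.083 - 3.291
z_β = 1.301

Power = Φ(z_β) = Φ(1.301) ≈ 0.903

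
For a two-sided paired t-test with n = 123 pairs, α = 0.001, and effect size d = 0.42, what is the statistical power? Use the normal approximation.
Power ≈ 0.91

Power calculation (paired t-test, normal approximation):
z_β = d · √n - z_{α/2}
z_β = 0.42 · √123 - 3.291
z_β = 0.42 · 11.091 - 3.291
z_β = 1.367

Power = Φ(z_β) = Φ(1.367) ≈ 0.914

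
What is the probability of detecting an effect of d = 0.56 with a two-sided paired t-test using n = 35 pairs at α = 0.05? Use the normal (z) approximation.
Power ≈ 0.91

Power calculation (paired t-test, normal approximation):
z_β = d · √n - z_{α/2}
z_β = 0.56 · √35 - 1.960
z_β = 0.56 · 5.916 - 1.960
z_β = 1.353

Power = Φ(z_β) = Φ(1.353) ≈ 0.912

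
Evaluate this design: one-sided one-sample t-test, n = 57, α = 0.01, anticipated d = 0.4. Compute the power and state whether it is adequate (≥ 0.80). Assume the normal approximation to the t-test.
Power ≈ 0.76; the study is underpowered (power < 0.80)

Power calculation (one-sample t-test, normal approximation):
z_β = d · √n - z_α
z_β = 0.4 · √57 - 2.326
z_β = 0.4 · 7.550 - 2.326
z_β = 0.694

Power = Φ(z_β) = Φ(0.694) ≈ 0.756

Effect size d = 0.4 is small by Cohen's convention (0.2/0.5/0.8).

Threshold: power ≥ 0.80 is conventionally adequate.
Power ≈ 0.76 → the study is underpowered (power < 0.80).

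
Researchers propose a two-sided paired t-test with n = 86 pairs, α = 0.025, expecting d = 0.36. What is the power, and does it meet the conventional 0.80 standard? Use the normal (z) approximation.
Power ≈ 0.86; the study is adequately powered (power ≥ 0.80)

Power calculation (paired t-test, normal approximation):
z_β = d · √n - z_{α/2}
z_β = 0.36 · √86 - 2.241
z_β = 0.36 · 9.274 - 2.241
z_β = 1.097

Power = Φ(z_β) = Φ(1.097) ≈ 0.864

Effect size d = 0.36 is small by Cohen's convention (0.2/0.5/0.8).

Threshold: power ≥ 0.80 is conventionally adequate.
Power ≈ 0.86 → the study is adequately powered (power ≥ 0.80).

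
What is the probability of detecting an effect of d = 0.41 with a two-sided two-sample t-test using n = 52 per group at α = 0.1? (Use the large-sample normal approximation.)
Power ≈ 0.67

Power calculation (two-sample t-test, normal approximation):
z_β = d · √(n/2) - z_{α/2}
z_β = 0.41 · √(52/2) - 1.645
z_β = 0.41 · 5.099 - 1.645
z_β = 0.446

Power = Φ(z_β) = Φ(0.446) ≈ 0.672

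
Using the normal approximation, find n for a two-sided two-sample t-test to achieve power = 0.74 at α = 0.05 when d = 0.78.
n = 23 per group

Sample size formula (two-sample t-test, normal approximation):
n = 2 · ((z_{α/2} + z_β) / d)²

z_{α/2} = 1.960 (for α = 0.05, two-sided)
z_β = 0.643 (for power = 0.74)
d = 0.78

n = 2 · ((1.960 + 0.643) / 0.78)²
n = 2 · (3.337)²
n ≈ 22.27
Round up to the next whole number: n = 23 per group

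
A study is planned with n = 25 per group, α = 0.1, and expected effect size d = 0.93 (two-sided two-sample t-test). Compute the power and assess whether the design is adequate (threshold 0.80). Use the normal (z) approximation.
Power ≈ 0.95; the study is adequately powered (power ≥ 0.80)

Power calculation (two-sample t-test, normal approximation):
z_β = d · √(n/2) - z_{α/2}
z_β = 0.93 · √(25/2) - 1.645
z_β = 0.93 · 3.536 - 1.645
z_β = 1.643

Power = Φ(z_β) = Φ(1.643) ≈ 0.950

Effect size d = 0.93 is large by Cohen's convention (0.2/0.5/0.8).

Threshold: power ≥ 0.80 is conventionally adequate.
Power ≈ 0.95 → the study is adequately powered (power ≥ 0.80).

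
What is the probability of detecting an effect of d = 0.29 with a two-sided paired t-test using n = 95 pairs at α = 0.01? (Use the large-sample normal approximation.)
Power ≈ 0.60

Power calculation (paired t-test, normal approximation):
z_β = d · √n - z_{α/2}
z_β = 0.29 · √95 - 2.576
z_β = 0.29 · 9.747 - 2.576
z_β = 0.251

Power = Φ(z_β) = Φ(0.251) ≈ 0.599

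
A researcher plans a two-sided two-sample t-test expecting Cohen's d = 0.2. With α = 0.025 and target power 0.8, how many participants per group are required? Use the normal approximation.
n = 476 per group

Sample size formula (two-sample t-test, normal approximation):
n = 2 · ((z_{α/2} + z_β) / d)²

z_{α/2} = 2.241 (for α = 0.025, two-sided)
z_β = 0.842 (for power = 0.8)
d = 0.2

n = 2 · ((2.241 + 0.842) / 0.2)²
n = 2 · (15.415)²
n ≈ 475.24
Round up to the next whole number: n = 476 per group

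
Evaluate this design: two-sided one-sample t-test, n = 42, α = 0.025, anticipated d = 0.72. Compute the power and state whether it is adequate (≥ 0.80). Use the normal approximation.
Power ≈ 0.99; the study is adequately powered (power ≥ 0.80)

Power calculation (one-sample t-test, normal approximation):
z_β = d · √n - z_{α/2}
z_β = 0.72 · √42 - 2.241
z_β = 0.72 · 6.481 - 2.241
z_β = 2.425

Power = Φ(z_β) = Φ(2.425) ≈ 0.992

Effect size d = 0.72 is medium by Cohen's convention (0.2/0.5/0.8).

Threshold: power ≥ 0.80 is conventionally adequate.
Power ≈ 0.99 → the study is adequately powered (power ≥ 0.80).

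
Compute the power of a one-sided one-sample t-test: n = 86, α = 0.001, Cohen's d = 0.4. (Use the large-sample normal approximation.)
Power ≈ 0.73

Power calculation (one-sample t-test, normal approximation):
z_β = d · √n - z_α
z_β = 0.4 · √86 - 3.090
z_β = 0.4 · 9.274 - 3.090
z_β = 0.619

Power = Φ(z_β) = Φ(0.619) ≈ 0.732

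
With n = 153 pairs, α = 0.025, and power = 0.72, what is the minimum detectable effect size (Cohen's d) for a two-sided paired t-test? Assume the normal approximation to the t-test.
d ≈ 0.23

Minimum detectable effect (paired t-test, normal approximation):
d = (z_{α/2} + z_β) / √n
d = (2.241 + 0.583) / √153
d = 2.824 / 12.369
d ≈ 0.23

By Cohen's convention (0.2 small / 0.5 medium / 0.8 large): small effect.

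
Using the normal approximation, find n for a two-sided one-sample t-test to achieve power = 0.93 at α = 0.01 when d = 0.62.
n = 43

Sample size formula (one-sample t-test, normal approximation):
n = ((z_{α/2} + z_β) / d)²

z_{α/2} = 2.576 (for α = 0.01, two-sided)
z_β = 1.476 (for power = 0.93)
d = 0.62

n = ((2.576 + 1.476) / 0.62)²
n = (6.535)²
n ≈ 42.71
Round up to the next whole number: n = 43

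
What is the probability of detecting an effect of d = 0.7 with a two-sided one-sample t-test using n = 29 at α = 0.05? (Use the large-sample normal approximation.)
Power ≈ 0.96

Power calculation (one-sample t-test, normal approximation):
z_β = d · √n - z_{α/2}
z_β = 0.7 · √29 - 1.960
z_β = 0.7 · 5.385 - 1.960
z_β = 1.810

Power = Φ(z_β) = Φ(1.810) ≈ 0.965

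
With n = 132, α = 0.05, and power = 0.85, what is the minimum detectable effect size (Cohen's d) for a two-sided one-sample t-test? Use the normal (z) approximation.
d ≈ 0.26

Minimum detectable effect (one-sample t-test, normal approximation):
d = (z_{α/2} + z_β) / √n
d = (1.960 + 1.036) / √132
d = 2.996 / 11.489
d ≈ 0.26

By Cohen's convention (0.2 small / 0.5 medium / 0.8 large): small effect.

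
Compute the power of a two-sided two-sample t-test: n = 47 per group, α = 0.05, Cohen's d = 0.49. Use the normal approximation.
Power ≈ 0.66

Power calculation (two-sample t-test, normal approximation):
z_β = d · √(n/2) - z_{α/2}
z_β = 0.49 · √(47/2) - 1.960
z_β = 0.49 · 4.848 - 1.960
z_β = 0.415

Power = Φ(z_β) = Φ(0.415) ≈ 0.661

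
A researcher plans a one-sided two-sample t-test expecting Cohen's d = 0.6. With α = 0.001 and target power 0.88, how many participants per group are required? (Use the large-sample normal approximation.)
n = 102 per group

Sample size formula (two-sample t-test, normal approximation):
n = 2 · ((z_α + z_β) / d)²

z_α = 3.090 (for α = 0.001, one-sided)
z_β = 1.175 (for power = 0.88)
d = 0.6

n = 2 · ((3.090 + 1.175) / 0.6)²
n = 2 · (7.108)²
n ≈ 101.05
Round up to the next whole number: n = 102 per group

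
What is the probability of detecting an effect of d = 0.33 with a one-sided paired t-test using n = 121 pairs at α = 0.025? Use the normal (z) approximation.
Power ≈ 0.95

Power calculation (paired t-test, normal approximation):
z_β = d · √n - z_α
z_β = 0.33 · √121 - 1.960
z_β = 0.33 · 11.000 - 1.960
z_β = 1.670

Power = Φ(z_β) = Φ(1.670) ≈ 0.953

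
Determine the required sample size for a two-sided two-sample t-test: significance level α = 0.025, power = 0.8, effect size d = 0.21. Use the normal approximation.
n = 432 per group

Sample size formula (two-sample t-test, normal approximation):
n = 2 · ((z_{α/2} + z_β) / d)²

z_{α/2} = 2.241 (for α = 0.025, two-sided)
z_β = 0.842 (for power = 0.8)
d = 0.21

n = 2 · ((2.241 + 0.842) / 0.21)²
n = 2 · (14.681)²
n ≈ 431.06
Round up to the next whole number: n = 432 per group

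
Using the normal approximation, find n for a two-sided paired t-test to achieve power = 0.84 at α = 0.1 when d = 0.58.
n = 21 pairs

Sample size formula (paired t-test, normal approximation):
n = ((z_{α/2} + z_β) / d)²

z_{α/2} = 1.645 (for α = 0.1, two-sided)
z_β = 0.994 (for power = 0.84)
d = 0.58

n = ((1.645 + 0.994) / 0.58)²
n = (4.550)²
n ≈ 20.70
Round up to the next whole number: n = 21 pairs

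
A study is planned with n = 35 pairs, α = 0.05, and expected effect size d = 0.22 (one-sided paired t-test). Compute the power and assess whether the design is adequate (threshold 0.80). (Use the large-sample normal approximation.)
Power ≈ 0.37; the study is underpowered (power < 0.80)

Power calculation (paired t-test, normal approximation):
z_β = d · √n - z_α
z_β = 0.22 · √35 - 1.645
z_β = 0.22 · 5.916 - 1.645
z_β = -0.343

Power = Φ(z_β) = Φ(-0.343) ≈ 0.366

Effect size d = 0.22 is small by Cohen's convention (0.2/0.5/0.8).

Threshold: power ≥ 0.80 is conventionally adequate.
Power ≈ 0.37 → the study is underpowered (power < 0.80).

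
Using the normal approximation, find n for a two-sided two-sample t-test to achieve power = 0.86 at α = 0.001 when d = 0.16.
n = 1493 per group

Sample size formula (two-sample t-test, normal approximation):
n = 2 · ((z_{α/2} + z_β) / d)²

z_{α/2} = 3.291 (for α = 0.001, two-sided)
z_β = 1.080 (for power = 0.86)
d = 0.16

n = 2 · ((3.291 + 1.080) / 0.16)²
n = 2 · (27.319)²
n ≈ 1492.66
Round up to the next whole number: n = 1493 per group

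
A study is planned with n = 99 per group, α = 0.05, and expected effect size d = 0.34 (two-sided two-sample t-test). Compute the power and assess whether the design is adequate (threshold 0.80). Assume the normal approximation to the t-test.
Power ≈ 0.67; the study is underpowered (power < 0.80)

Power calculation (two-sample t-test, normal approximation):
z_β = d · √(n/2) - z_{α/2}
z_β = 0.34 · √(99/2) - 1.960
z_β = 0.34 · 7.036 - 1.960
z_β = 0.432

Power = Φ(z_β) = Φ(0.432) ≈ 0.667

Effect size d = 0.34 is small by Cohen's convention (0.2/0.5/0.8).

Threshold: power ≥ 0.80 is conventionally adequate.
Power ≈ 0.67 → the study is underpowered (power < 0.80).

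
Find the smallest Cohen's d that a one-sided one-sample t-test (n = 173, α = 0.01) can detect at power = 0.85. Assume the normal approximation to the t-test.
d ≈ 0.26

Minimum detectable effect (one-sample t-test, normal approximation):
d = (z_α + z_β) / √n
d = (2.326 + 1.036) / √173
d = 3.363 / 13.153
d ≈ 0.26

By Cohen's convention (0.2 small / 0.5 medium / 0.8 large): small effect.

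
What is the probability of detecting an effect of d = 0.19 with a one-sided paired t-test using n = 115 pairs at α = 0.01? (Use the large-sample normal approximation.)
Power ≈ 0.39

Power calculation (paired t-test, normal approximation):
z_β = d · √n - z_α
z_β = 0.19 · √115 - 2.326
z_β = 0.19 · 10.724 - 2.326
z_β = -0.289

Power = Φ(z_β) = Φ(-0.289) ≈ 0.386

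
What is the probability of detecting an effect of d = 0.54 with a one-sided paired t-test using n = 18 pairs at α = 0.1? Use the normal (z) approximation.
Power ≈ 0.84

Power calculation (paired t-test, normal approximation):
z_β = d · √n - z_α
z_β = 0.54 · √18 - 1.282
z_β = 0.54 · 4.243 - 1.282
z_β = 1.009

Power = Φ(z_β) = Φ(1.009) ≈ 0.844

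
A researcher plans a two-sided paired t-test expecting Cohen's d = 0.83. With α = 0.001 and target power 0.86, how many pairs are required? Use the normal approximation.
n = 28 pairs

Sample size formula (paired t-test, normal approximation):
n = ((z_{α/2} + z_β) / d)²

z_{α/2} = 3.291 (for α = 0.001, two-sided)
z_β = 1.080 (for power = 0.86)
d = 0.83

n = ((3.291 + 1.080) / 0.83)²
n = (5.266)²
n ≈ 27.73
Round up to the next whole number: n = 28 pairs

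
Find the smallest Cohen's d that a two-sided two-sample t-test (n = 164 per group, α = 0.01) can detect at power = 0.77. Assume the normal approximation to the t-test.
d ≈ 0.37

Minimum detectable effect (two-sample t-test, normal approximation):
d = (z_{α/2} + z_β) / √(n/2)
d = (2.576 + 0.739) / √(164/2)
d = 3.315 / 9.055
d ≈ 0.37

By Cohen's convention (0.2 small / 0.5 medium / 0.8 large): small effect.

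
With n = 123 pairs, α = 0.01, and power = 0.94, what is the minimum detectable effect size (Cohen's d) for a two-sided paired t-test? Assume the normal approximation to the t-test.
d ≈ 0.37

Minimum detectable effect (paired t-test, normal approximation):
d = (z_{α/2} + z_β) / √n
d = (2.576 + 1.555) / √123
d = 4.131 / 11.091
d ≈ 0.37

By Cohen's convention (0.2 small / 0.5 medium / 0.8 large): small effect.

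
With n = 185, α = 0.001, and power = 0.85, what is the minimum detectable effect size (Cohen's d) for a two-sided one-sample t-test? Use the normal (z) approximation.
d ≈ 0.32

Minimum detectable effect (one-sample t-test, normal approximation):
d = (z_{α/2} + z_β) / √n
d = (3.291 + 1.036) / √185
d = 4.327 / 13.601
d ≈ 0.32

By Cohen's convention (0.2 small / 0.5 medium / 0.8 large): small effect.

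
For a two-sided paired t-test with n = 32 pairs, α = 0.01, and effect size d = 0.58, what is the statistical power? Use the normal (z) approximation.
Power ≈ 0.76

Power calculation (paired t-test, normal approximation):
z_β = d · √n - z_{α/2}
z_β = 0.58 · √32 - 2.576
z_β = 0.58 · 5.657 - 2.576
z_β = 0.705

Power = Φ(z_β) = Φ(0.705) ≈ 0.760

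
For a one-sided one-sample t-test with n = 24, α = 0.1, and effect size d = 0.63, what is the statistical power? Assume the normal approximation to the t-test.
Power ≈ 0.96

Power calculation (one-sample t-test, normal approximation):
z_β = d · √n - z_α
z_β = 0.63 · √24 - 1.282
z_β = 0.63 · 4.899 - 1.282
z_β = 1.805

Power = Φ(z_β) = Φ(1.805) ≈ 0.964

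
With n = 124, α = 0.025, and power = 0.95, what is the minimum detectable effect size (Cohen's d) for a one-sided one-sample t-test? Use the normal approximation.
d ≈ 0.32

Minimum detectable effect (one-sample t-test, normal approximation):
d = (z_α + z_β) / √n
d = (1.960 + 1.645) / √124
d = 3.605 / 11.136
d ≈ 0.32

By Cohen's convention (0.2 small / 0.5 medium / 0.8 large): small effect.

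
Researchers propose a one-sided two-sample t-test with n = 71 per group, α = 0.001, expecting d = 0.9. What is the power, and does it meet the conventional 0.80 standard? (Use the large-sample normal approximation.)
Power ≈ 0.99; the study is adequately powered (power ≥ 0.80)

Power calculation (two-sample t-test, normal approximation):
z_β = d · √(n/2) - z_α
z_β = 0.9 · √(71/2) - 3.090
z_β = 0.9 · 5.958 - 3.090
z_β = 2.272

Power = Φ(z_β) = Φ(2.272) ≈ 0.988

Effect size d = 0.9 is large by Cohen's convention (0.2/0.5/0.8).

Threshold: power ≥ 0.80 is conventionally adequate.
Power ≈ 0.99 → the study is adequately powered (power ≥ 0.80).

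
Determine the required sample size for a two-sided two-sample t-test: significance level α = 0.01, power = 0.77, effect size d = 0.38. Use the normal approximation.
n = 153 per group

Sample size formula (two-sample t-test, normal approximation):
n = 2 · ((z_{α/2} + z_β) / d)²

z_{α/2} = 2.576 (for α = 0.01, two-sided)
z_β = 0.739 (for power = 0.77)
d = 0.38

n = 2 · ((2.576 + 0.739) / 0.38)²
n = 2 · (8.724)²
n ≈ 152.22
Round up to the next whole number: n = 153 per group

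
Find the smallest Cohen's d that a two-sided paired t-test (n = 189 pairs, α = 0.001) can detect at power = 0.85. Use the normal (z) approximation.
d ≈ 0.31

Minimum detectable effect (paired t-test, normal approximation):
d = (z_{α/2} + z_β) / √n
d = (3.291 + 1.036) / √189
d = 4.327 / 13.748
d ≈ 0.31

By Cohen's convention (0.2 small / 0.5 medium / 0.8 large): small effect.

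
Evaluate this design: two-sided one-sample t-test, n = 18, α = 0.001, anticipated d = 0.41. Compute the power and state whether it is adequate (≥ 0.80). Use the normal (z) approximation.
Power ≈ 0.06; the study is underpowered (power < 0.80)

Power calculation (one-sample t-test, normal approximation):
z_β = d · √n - z_{α/2}
z_β = 0.41 · √18 - 3.291
z_β = 0.41 · 4.243 - 3.291
z_β = -1.551

Power = Φ(z_β) = Φ(-1.551) ≈ 0.060

Effect size d = 0.41 is small by Cohen's convention (0.2/0.5/0.8).

Threshold: power ≥ 0.80 is conventionally adequate.
Power ≈ 0.06 → the study is underpowered (power < 0.80).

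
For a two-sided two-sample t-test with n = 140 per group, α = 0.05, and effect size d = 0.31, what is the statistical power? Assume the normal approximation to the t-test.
Power ≈ 0.74

Power calculation (two-sample t-test, normal approximation):
z_β = d · √(n/2) - z_{α/2}
z_β = 0.31 · √(140/2) - 1.960
z_β = 0.31 · 8.367 - 1.960
z_β = 0.634

Power = Φ(z_β) = Φ(0.634) ≈ 0.737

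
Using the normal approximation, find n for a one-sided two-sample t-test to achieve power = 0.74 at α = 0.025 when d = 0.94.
n = 16 per group

Sample size formula (two-sample t-test, normal approximation):
n = 2 · ((z_α + z_β) / d)²

z_α = 1.960 (for α = 0.025, one-sided)
z_β = 0.643 (for power = 0.74)
d = 0.94

n = 2 · ((1.960 + 0.643) / 0.94)²
n = 2 · (2.769)²
n ≈ 15.33
Round up to the next whole number: n = 16 per group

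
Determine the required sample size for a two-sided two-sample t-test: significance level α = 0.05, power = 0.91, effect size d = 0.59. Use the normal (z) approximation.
n = 63 per group

Sample size formula (two-sample t-test, normal approximation):
n = 2 · ((z_{α/2} + z_β) / d)²

z_{α/2} = 1.960 (for α = 0.05, two-sided)
z_β = 1.341 (for power = 0.91)
d = 0.59

n = 2 · ((1.960 + 1.341) / 0.59)²
n = 2 · (5.595)²
n ≈ 62.61
Round up to the next whole number: n = 63 per group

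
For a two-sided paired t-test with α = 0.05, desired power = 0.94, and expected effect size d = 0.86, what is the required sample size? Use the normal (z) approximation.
n = 17 pairs

Sample size formula (paired t-test, normal approximation):
n = ((z_{α/2} + z_β) / d)²

z_{α/2} = 1.960 (for α = 0.05, two-sided)
z_β = 1.555 (for power = 0.94)
d = 0.86

n = ((1.960 + 1.555) / 0.86)²
n = (4.087)²
n ≈ 16.70
Round up to the next whole number: n = 17 pairs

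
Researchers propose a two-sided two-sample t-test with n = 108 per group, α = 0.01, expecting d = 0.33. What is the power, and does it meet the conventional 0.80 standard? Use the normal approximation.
Power ≈ 0.44; the study is underpowered (power < 0.80)

Power calculation (two-sample t-test, normal approximation):
z_β = d · √(n/2) - z_{α/2}
z_β = 0.33 · √(108/2) - 2.576
z_β = 0.33 · 7.348 - 2.576
z_β = -0.151

Power = Φ(z_β) = Φ(-0.151) ≈ 0.440

Effect size d = 0.33 is small by Cohen's convention (0.2/0.5/0.8).

Threshold: power ≥ 0.80 is conventionally adequate.
Power ≈ 0.44 → the study is underpowered (power < 0.80).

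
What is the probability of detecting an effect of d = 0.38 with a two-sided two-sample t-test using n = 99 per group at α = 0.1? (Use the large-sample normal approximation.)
Power ≈ 0.85

Power calculation (two-sample t-test, normal approximation):
z_β = d · √(n/2) - z_{α/2}
z_β = 0.38 · √(99/2) - 1.645
z_β = 0.38 · 7.036 - 1.645
z_β = 1.029

Power = Φ(z_β) = Φ(1.029) ≈ 0.848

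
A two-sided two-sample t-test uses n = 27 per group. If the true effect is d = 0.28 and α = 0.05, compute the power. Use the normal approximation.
Power ≈ 0.18

Power calculation (two-sample t-test, normal approximation):
z_β = d · √(n/2) - z_{α/2}
z_β = 0.28 · √(27/2) - 1.960
z_β = 0.28 · 3.674 - 1.960
z_β = -0.931

Power = Φ(z_β) = Φ(-0.931) ≈ 0.176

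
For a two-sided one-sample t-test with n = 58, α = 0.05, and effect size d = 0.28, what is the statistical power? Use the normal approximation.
Power ≈ 0.57

Power calculation (one-sample t-test, normal approximation):
z_β = d · √n - z_{α/2}
z_β = 0.28 · √58 - 1.960
z_β = 0.28 · 7.616 - 1.960
z_β = 0.172

Power = Φ(z_β) = Φ(0.172) ≈ 0.568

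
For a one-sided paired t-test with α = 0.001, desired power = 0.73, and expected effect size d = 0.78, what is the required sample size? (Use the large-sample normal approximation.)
n = 23 pairs

Sample size formula (paired t-test, normal approximation):
n = ((z_α + z_β) / d)²

z_α = 3.090 (for α = 0.001, one-sided)
z_β = 0.613 (for power = 0.73)
d = 0.78

n = ((3.090 + 0.613) / 0.78)²
n = (4.747)²
n ≈ 22.53
Round up to the next whole number: n = 23 pairs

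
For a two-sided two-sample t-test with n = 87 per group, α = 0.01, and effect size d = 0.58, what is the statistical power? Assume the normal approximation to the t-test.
Power ≈ 0.89

Power calculation (two-sample t-test, normal approximation):
z_β = d · √(n/2) - z_{α/2}
z_β = 0.58 · √(87/2) - 2.576
z_β = 0.58 · 6.595 - 2.576
z_β = 1.250

Power = Φ(z_β) = Φ(1.250) ≈ 0.894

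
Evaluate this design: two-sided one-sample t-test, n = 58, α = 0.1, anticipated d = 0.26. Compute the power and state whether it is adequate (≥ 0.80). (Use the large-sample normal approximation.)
Power ≈ 0.63; the study is underpowered (power < 0.80)

Power calculation (one-sample t-test, normal approximation):
z_β = d · √n - z_{α/2}
z_β = 0.26 · √58 - 1.645
z_β = 0.26 · 7.616 - 1.645
z_β = 0.335

Power = Φ(z_β) = Φ(0.335) ≈ 0.631

Effect size d = 0.26 is small by Cohen's convention (0.2/0.5/0.8).

Threshold: power ≥ 0.80 is conventionally adequate.
Power ≈ 0.63 → the study is underpowered (power < 0.80).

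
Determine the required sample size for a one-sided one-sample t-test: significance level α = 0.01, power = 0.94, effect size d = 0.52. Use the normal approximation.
n = 56

Sample size formula (one-sample t-test, normal approximation):
n = ((z_α + z_β) / d)²

z_α = 2.326 (for α = 0.01, one-sided)
z_β = 1.555 (for power = 0.94)
d = 0.52

n = ((2.326 + 1.555) / 0.52)²
n = (7.463)²
n ≈ 55.70
Round up to the next whole number: n = 56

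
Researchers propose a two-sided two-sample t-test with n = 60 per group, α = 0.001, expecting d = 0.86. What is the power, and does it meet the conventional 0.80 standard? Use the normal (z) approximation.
Power ≈ 0.92; the study is adequately powered (power ≥ 0.80)

Power calculation (two-sample t-test, normal approximation):
z_β = d · √(n/2) - z_{α/2}
z_β = 0.86 · √(60/2) - 3.291
z_β = 0.86 · 5.477 - 3.291
z_β = 1.420

Power = Φ(z_β) = Φ(1.420) ≈ 0.922

Effect size d = 0.86 is large by Cohen's convention (0.2/0.5/0.8).

Threshold: power ≥ 0.80 is conventionally adequate.
Power ≈ 0.92 → the study is adequately powered (power ≥ 0.80).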